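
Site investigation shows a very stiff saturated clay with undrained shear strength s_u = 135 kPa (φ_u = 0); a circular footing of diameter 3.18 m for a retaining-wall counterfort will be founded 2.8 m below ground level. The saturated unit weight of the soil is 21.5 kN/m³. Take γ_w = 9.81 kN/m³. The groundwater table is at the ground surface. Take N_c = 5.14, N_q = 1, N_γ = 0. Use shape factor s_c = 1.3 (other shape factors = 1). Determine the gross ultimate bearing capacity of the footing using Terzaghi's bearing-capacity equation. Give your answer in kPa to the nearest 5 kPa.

Water table at ground surface, so effective unit weight γ' = 21.5 − 9.81 = 11.69 kN/m³ is used throughout; overburden q = 11.69 × 2.8 = 32.732 kPa.
Cohesion term c·N_c·s_c = 135 × 5.14 × 1.3 = 902.07 kPa; surcharge term q·N_q = 32.732 × 1 = 32.732 kPa.
q_ult = 902.07 + 32.732 = 934.8 kPa.

q_ult ≈ 935 kPa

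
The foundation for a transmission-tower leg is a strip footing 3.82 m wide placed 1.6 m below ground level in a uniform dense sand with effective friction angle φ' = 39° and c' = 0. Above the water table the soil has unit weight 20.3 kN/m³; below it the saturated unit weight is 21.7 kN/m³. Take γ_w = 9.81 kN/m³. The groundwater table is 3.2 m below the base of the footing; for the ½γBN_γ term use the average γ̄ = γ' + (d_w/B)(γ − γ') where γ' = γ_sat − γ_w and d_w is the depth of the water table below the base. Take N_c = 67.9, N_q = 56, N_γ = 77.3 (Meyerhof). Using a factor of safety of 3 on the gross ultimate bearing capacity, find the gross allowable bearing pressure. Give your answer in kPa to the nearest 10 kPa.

Effective surcharge at the founding depth q = γ·D_f = 20.3 × 1.6 = 32.48 kPa.
With d_w = 3.2 m < B, γ̄ = 11.89 + (3.2/3.82) × (20.3 − 11.89) = 18.935 kN/m³.
q_ult = q·N_q + 0.5·γ·B·N_γ
     = 32.48 × 56 + 0.5 × 18.935 × 3.82 × 77.3
     = 1818.9 + 2795.6 = 4614.5 kPa.
q_all = 4614.5 / 3 = 1538.2 kPa.

q_all ≈ 1540 kPa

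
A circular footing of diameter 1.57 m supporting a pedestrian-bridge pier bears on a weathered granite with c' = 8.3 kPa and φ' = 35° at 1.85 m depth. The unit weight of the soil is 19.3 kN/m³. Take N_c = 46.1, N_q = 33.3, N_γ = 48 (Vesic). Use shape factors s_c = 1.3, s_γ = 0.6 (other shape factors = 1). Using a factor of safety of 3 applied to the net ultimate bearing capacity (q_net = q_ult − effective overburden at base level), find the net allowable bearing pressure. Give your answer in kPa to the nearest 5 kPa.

Effective surcharge at the founding depth q = γ·D_f = 19.3 × 1.85 = 35.705 kPa.
q_ult = c·N_c·s_c + q·N_q + 0.5·γ·B·N_γ·s_γ
     = 8.3 × 46.1 × 1.3 + 35.705 × 33.3 + 0.5 × 19.3 × 1.57 × 48 × 0.6
     = 497.42 + 1189 + 436.33 = 2122.7 kPa.
Net ultimate: q_net = 2122.7 − 35.705 = 2087 kPa.
q_all(net) = 2087 / 3 = 695.67 kPa.

q_all(net) ≈ 695 kPa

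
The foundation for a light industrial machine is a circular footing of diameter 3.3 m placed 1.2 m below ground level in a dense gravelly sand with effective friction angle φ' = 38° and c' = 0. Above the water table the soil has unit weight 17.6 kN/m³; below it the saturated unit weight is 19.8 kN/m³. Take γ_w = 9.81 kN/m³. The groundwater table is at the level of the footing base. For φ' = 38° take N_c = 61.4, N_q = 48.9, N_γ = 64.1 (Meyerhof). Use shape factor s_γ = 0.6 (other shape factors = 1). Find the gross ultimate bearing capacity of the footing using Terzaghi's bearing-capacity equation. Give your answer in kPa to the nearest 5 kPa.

Effective surcharge at the founding depth q = γ·D_f = 17.6 × 1.2 = 21.12 kPa.
The water table coincides with the base, so in the self-weight term γ → γ' = 9.99 kN/m³.
q_ult = q·N_q + 0.5·γ·B·N_γ·s_γ
     = 21.12 × 48.9 + 0.5 × 9.99 × 3.3 × 64.1 × 0.6
     = 1032.8 + 633.96 = 1666.7 kPa.

q_ult ≈ 1665 kPa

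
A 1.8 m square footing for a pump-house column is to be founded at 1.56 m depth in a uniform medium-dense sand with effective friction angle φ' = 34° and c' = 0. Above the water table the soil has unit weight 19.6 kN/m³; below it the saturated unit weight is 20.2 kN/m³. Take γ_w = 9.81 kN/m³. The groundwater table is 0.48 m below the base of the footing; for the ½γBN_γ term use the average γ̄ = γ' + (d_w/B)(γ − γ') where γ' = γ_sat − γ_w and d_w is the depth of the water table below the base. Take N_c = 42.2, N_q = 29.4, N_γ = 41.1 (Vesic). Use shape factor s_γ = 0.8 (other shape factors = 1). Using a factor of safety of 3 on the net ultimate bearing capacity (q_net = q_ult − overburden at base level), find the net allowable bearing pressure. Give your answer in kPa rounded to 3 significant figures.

q = γ·D_f = 19.6 × 1.56 = 30.576 kPa.
γ' = 10.39 kN/m³; averaging over the depth B below the base, γ̄ = γ' + (d_w/B)(γ − γ') = 12.846 kN/m³.
q·N_q = 30.576 × 29.4 = 898.93 kPa
0.5·γ·B·N_γ·s_γ = 0.5 × 12.846 × 1.8 × 41.1 × 0.8 = 380.14 kPa
q_ult = 898.93 + 380.14 = 1279.1 kPa.
q_net = 1279.1 − 30.576 = 1248.5 kPa.
q_all(net) = 1248.5 / 3 = 416.17 kPa.

q_all(net) ≈ 416 kPa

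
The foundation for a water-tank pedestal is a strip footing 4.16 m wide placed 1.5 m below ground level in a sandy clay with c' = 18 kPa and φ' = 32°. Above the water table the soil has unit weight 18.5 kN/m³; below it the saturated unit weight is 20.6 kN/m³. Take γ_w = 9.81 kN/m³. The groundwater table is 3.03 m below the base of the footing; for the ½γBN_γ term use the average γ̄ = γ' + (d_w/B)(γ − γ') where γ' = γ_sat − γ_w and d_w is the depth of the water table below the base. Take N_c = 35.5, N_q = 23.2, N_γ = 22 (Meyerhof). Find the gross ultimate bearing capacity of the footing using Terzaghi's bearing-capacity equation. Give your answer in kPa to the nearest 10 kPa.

q = γ·D_f = 18.5 × 1.5 = 27.75 kPa.
γ' = 10.79 kN/m³; averaging over the depth B below the base, γ̄ = γ' + (d_w/B)(γ − γ') = 16.406 kN/m³.
c·N_c = 18 × 35.5 = 639 kPa
q·N_q = 27.75 × 23.2 = 643.8 kPa
0.5·γ·B·N_γ = 0.5 × 16.406 × 4.16 × 22 = 750.72 kPa
q_ult = 639 + 643.8 + 750.72 = 2033.5 kPa.

q_ult ≈ 2030 kPa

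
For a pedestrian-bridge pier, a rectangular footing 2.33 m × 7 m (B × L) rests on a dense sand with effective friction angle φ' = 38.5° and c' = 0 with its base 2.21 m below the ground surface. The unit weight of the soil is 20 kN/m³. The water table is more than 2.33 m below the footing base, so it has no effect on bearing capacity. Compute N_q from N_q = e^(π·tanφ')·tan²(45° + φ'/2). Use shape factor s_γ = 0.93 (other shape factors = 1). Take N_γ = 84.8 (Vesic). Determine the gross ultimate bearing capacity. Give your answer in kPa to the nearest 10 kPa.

tan38.5° = 0.7954, so N_q = e^(π×0.7954)·tan²(64.25°) = 12.17 × 4.298 = 52.31.
Overburden at base level: q = 20 × 2.21 = 44.2 kPa.
Surcharge term q·N_q = 44.2 × 52.307 = 2312 kPa; self-weight term 0.5·γ·B·N_γ·s_γ = 0.5 × 20 × 2.33 × 84.8 × 0.93 = 1837.5 kPa.
q_ult = 2312 + 1837.5 = 4149.5 kPa.

q_ult ≈ 4150 kPa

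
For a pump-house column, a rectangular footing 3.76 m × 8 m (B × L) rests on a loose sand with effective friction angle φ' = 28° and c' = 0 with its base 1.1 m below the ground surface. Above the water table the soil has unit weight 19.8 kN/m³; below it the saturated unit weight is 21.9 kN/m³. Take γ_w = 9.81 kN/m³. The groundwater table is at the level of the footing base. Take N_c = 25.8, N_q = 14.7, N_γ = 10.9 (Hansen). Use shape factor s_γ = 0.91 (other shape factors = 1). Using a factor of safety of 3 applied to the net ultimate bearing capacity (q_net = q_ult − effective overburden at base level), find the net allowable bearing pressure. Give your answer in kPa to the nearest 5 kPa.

q = γ·D_f = 19.8 × 1.1 = 21.78 kPa.
For the ½γBN_γ term take γ' = 21.9 − 9.81 = 12.09 kN/m³ (soil below base is submerged).
q·N_q = 21.78 × 14.7 = 320.17 kPa
0.5·γ·B·N_γ·s_γ = 0.5 × 12.09 × 3.76 × 10.9 × 0.91 = 225.45 kPa
q_ult = 320.17 + 225.45 = 545.62 kPa.
Net ultimate: q_net = 545.62 − 21.78 = 523.84 kPa.
q_all(net) = 523.84 / 3 = 174.61 kPa.

q_all(net) ≈ 175 kPa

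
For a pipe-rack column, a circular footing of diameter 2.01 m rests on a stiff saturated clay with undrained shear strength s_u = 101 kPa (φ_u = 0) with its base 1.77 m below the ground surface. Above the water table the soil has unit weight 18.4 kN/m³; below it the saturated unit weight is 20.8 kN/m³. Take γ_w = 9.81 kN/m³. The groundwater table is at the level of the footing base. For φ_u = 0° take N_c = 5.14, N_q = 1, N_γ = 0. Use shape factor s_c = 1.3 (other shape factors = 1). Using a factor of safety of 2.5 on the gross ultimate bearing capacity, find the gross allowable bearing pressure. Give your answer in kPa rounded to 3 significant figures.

Effective surcharge at the founding depth q = γ·D_f = 18.4 × 1.77 = 32.568 kPa.
q_ult = c·N_c·s_c + q·N_q
     = 101 × 5.14 × 1.3 + 32.568 × 1
     = 674.88 + 32.568 = 707.45 kPa.
q_all = 707.45 / 2.5 = 282.98 kPa.

q_all ≈ 283 kPa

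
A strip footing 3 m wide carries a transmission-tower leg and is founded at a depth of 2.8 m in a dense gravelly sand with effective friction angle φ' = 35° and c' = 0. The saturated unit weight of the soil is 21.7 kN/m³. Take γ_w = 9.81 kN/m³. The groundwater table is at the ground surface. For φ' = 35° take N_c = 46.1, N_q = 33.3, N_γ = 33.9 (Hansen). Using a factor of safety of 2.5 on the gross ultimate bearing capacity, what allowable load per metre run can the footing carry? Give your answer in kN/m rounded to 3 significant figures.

≈ 2060 kN/m

γ' = 21.7 − 9.81 = 11.89 kN/m³ (submerged throughout). q = 11.89 × 2.8 = 33.292 kPa; the same γ' applies in the ½γBN_γ term.
q·N_q = 33.292 × 33.3 = 1108.6 kPa
0.5·γ·B·N_γ = 0.5 × 11.89 × 3 × 33.9 = 604.61 kPa
q_ult = 1108.6 + 604.61 = 1713.2 kPa.
Gross allowable pressure q_all = 1713.2 / 2.5 = 685.29 kPa.
Allowable wall load = q_all × B = 685.29 × 3 = 2055.9 kN per metre run.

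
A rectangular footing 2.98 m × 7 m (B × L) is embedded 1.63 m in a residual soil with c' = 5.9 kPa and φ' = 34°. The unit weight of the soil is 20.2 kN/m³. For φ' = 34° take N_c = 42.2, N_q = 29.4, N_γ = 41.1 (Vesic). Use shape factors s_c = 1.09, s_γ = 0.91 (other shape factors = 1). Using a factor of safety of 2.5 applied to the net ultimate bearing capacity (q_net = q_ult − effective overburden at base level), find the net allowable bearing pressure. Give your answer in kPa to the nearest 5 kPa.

Overburden at base level: q = 20.2 × 1.63 = 32.926 kPa.
Cohesion term c·N_c·s_c = 5.9 × 42.2 × 1.09 = 271.39 kPa; surcharge term q·N_q = 32.926 × 29.4 = 968.02 kPa; self-weight term 0.5·γ·B·N_γ·s_γ = 0.5 × 20.2 × 2.98 × 41.1 × 0.91 = 1125.7 kPa.
q_ult = 271.39 + 968.02 + 1125.7 = 2365.1 kPa.
Net ultimate: q_net = 2365.1 − 32.926 = 2332.2 kPa.
q_all(net) = 2332.2 / 2.5 = 932.87 kPa.

q_all(net) ≈ 935 kPa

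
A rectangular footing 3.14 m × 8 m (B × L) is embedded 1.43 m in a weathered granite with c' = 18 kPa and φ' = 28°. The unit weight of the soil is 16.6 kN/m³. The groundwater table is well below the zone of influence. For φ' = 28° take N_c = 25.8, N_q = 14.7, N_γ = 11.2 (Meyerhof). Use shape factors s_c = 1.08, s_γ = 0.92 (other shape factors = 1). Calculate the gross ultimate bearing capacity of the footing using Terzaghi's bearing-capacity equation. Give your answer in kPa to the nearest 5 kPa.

Effective surcharge at the founding depth q = γ·D_f = 16.6 × 1.43 = 23.738 kPa.
q_ult = c·N_c·s_c + q·N_q + 0.5·γ·B·N_γ·s_γ
     = 18 × 25.8 × 1.08 + 23.738 × 14.7 + 0.5 × 16.6 × 3.14 × 11.2 × 0.92
     = 501.55 + 348.95 + 268.54 = 1119 kPa.

q_ult ≈ 1120 kPa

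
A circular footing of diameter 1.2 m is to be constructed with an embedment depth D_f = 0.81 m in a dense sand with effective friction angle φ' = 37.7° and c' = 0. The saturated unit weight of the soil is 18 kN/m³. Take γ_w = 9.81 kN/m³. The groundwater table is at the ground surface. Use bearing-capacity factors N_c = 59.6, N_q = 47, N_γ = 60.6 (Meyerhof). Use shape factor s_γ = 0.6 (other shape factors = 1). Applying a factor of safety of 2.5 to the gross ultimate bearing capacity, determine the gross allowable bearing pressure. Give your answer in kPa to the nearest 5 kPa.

Water table at ground surface, so effective unit weight γ' = 18 − 9.81 = 8.19 kN/m³ is used throughout; overburden q = 8.19 × 0.81 = 6.6339 kPa; the same γ' applies in the ½γBN_γ term.
Surcharge term q·N_q = 6.6339 × 47 = 311.79 kPa; self-weight term 0.5·γ·B·N_γ·s_γ = 0.5 × 8.19 × 1.2 × 60.6 × 0.6 = 178.67 kPa.
q_ult = 311.79 + 178.67 = 490.47 kPa.
q_all = q_ult / FS = 490.47 / 2.5 = 196.19 kPa.

q_all ≈ 195 kPa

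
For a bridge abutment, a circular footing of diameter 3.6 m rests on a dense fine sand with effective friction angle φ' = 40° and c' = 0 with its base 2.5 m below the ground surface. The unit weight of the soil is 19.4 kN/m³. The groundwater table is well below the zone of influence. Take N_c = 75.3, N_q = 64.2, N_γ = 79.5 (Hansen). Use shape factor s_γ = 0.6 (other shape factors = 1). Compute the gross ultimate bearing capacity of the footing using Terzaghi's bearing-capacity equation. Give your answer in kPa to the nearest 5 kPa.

Overburden at base level: q = 19.4 × 2.5 = 48.5 kPa.
Surcharge term q·N_q = 48.5 × 64.2 = 3113.7 kPa; self-weight term 0.5·γ·B·N_γ·s_γ = 0.5 × 19.4 × 3.6 × 79.5 × 0.6 = 1665.7 kPa.
q_ult = 3113.7 + 1665.7 = 4779.4 kPa.

q_ult ≈ 4780 kPa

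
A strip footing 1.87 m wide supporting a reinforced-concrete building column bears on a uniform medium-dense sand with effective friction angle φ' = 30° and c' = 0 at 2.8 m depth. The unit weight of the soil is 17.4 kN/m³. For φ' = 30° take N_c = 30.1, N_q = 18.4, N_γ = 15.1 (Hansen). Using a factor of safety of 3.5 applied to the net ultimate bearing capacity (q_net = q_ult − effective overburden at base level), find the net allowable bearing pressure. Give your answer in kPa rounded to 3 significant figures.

Effective surcharge at the founding depth q = γ·D_f = 17.4 × 2.8 = 48.72 kPa.
q_ult = q·N_q + 0.5·γ·B·N_γ
     = 48.72 × 18.4 + 0.5 × 17.4 × 1.87 × 15.1
     = 896.45 + 245.66 = 1142.1 kPa.
Net ultimate: q_net = 1142.1 − 48.72 = 1093.4 kPa.
q_all(net) = 1093.4 / 3.5 = 312.4 kPa.

q_all(net) ≈ 312 kPa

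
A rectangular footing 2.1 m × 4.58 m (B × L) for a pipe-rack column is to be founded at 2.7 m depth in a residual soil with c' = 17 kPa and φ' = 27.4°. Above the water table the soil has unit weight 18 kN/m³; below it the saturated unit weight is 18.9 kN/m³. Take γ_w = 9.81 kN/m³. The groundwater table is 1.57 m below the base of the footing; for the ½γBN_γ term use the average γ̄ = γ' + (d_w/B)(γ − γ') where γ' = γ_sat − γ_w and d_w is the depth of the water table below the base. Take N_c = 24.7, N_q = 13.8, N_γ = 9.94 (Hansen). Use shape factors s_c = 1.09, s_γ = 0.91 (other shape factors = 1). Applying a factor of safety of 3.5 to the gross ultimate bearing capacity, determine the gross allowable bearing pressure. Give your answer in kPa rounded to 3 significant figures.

Overburden at base level: q = 18 × 2.7 = 48.6 kPa.
The water table is 1.57 m below the base (< B = 2.1 m), so the ½γBN_γ term uses γ̄ = γ' + (d_w/B)(γ − γ') = 9.09 + (1.57/2.1)(18 − 9.09) = 15.751 kN/m³.
Cohesion term c·N_c·s_c = 17 × 24.7 × 1.09 = 457.69 kPa; surcharge term q·N_q = 48.6 × 13.8 = 670.68 kPa; self-weight term 0.5·γ·B·N_γ·s_γ = 0.5 × 15.751 × 2.1 × 9.94 × 0.91 = 149.6 kPa.
q_ult = 457.69 + 670.68 + 149.6 = 1278 kPa.
q_all = q_ult / FS = 1278 / 3.5 = 365.13 kPa.

q_all ≈ 365 kPa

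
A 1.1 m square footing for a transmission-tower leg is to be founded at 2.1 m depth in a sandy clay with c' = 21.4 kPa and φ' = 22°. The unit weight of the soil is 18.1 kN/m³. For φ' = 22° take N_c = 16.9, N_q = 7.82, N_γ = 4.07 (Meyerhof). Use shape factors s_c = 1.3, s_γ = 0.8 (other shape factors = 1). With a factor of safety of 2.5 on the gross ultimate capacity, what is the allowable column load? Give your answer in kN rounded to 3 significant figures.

Overburden at base level: q = 18.1 × 2.1 = 38.01 kPa.
Cohesion term c·N_c·s_c = 21.4 × 16.9 × 1.3 = 470.16 kPa; surcharge term q·N_q = 38.01 × 7.82 = 297.24 kPa; self-weight term 0.5·γ·B·N_γ·s_γ = 0.5 × 18.1 × 1.1 × 4.07 × 0.8 = 32.413 kPa.
q_ult = 470.16 + 297.24 + 32.413 = 799.81 kPa.
Gross allowable pressure q_all = 799.81 / 2.5 = 319.92 kPa.
Footing area = 1.21 m², so allowable column load = 319.92 × 1.21 = 387.11 kN.

P_all ≈ 387 kN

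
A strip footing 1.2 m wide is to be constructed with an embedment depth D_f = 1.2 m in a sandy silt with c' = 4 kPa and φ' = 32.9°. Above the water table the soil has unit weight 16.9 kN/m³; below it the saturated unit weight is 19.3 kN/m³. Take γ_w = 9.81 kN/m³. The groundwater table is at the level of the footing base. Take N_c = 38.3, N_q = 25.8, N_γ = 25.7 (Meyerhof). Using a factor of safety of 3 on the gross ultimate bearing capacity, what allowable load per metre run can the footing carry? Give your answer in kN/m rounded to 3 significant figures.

≈ 329 kN/m

q = γ·D_f = 16.9 × 1.2 = 20.28 kPa.
For the ½γBN_γ term take γ' = 19.3 − 9.81 = 9.49 kN/m³ (soil below base is submerged).
c·N_c = 4 × 38.3 = 153.2 kPa
q·N_q = 20.28 × 25.8 = 523.22 kPa
0.5·γ·B·N_γ = 0.5 × 9.49 × 1.2 × 25.7 = 146.34 kPa
q_ult = 153.2 + 523.22 + 146.34 = 822.76 kPa.
Gross allowable pressure q_all = 822.76 / 3 = 274.25 kPa.
Allowable wall load = q_all × B = 274.25 × 1.2 = 329.1 kN per metre run.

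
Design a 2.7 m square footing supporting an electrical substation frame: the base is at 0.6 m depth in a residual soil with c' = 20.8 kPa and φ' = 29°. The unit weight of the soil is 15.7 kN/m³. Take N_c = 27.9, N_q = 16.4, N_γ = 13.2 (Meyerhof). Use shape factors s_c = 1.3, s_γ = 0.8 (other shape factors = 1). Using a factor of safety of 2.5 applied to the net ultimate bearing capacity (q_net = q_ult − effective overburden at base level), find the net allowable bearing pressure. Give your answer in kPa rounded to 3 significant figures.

q_all(net) ≈ 449 kPa

Overburden at base level: q = 15.7 × 0.6 = 9.42 kPa.
Cohesion term c·N_c·s_c = 20.8 × 27.9 × 1.3 = 754.42 kPa; surcharge term q·N_q = 9.42 × 16.4 = 154.49 kPa; self-weight term 0.5·γ·B·N_γ·s_γ = 0.5 × 15.7 × 2.7 × 13.2 × 0.8 = 223.82 kPa.
q_ult = 754.42 + 154.49 + 223.82 = 1132.7 kPa.
Net ultimate: q_net = 1132.7 − 9.42 = 1123.3 kPa.
q_all(net) = 1123.3 / 2.5 = 449.32 kPa.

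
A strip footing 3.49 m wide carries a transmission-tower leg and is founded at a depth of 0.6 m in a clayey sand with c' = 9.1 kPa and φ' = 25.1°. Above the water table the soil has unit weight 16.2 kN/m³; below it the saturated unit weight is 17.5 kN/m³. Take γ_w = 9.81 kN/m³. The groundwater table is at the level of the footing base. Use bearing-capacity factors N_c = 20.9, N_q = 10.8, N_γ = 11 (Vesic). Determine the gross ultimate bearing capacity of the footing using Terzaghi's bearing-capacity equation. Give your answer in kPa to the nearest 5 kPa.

Overburden at base level: q = 16.2 × 0.6 = 9.72 kPa.
Below the base the soil is submerged, so the ½γBN_γ term uses γ' = 17.5 − 9.81 = 7.69 kN/m³.
Cohesion term c·N_c = 9.1 × 20.9 = 190.19 kPa; surcharge term q·N_q = 9.72 × 10.8 = 104.98 kPa; self-weight term 0.5·γ·B·N_γ = 0.5 × 7.69 × 3.49 × 11 = 147.61 kPa.
q_ult = 190.19 + 104.98 + 147.61 = 442.78 kPa.

q_ult ≈ 445 kPa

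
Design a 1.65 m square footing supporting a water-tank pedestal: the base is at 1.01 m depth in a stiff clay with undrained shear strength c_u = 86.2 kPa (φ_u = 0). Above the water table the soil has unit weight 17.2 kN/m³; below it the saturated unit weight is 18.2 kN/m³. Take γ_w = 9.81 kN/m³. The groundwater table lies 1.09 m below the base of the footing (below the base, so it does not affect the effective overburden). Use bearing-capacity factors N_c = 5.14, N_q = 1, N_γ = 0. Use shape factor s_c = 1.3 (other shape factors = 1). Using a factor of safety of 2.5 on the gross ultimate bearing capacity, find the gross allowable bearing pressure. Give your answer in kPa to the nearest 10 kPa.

q = γ·D_f = 17.2 × 1.01 = 17.372 kPa.
c·N_c·s_c = 86.2 × 5.14 × 1.3 = 575.99 kPa
q·N_q = 17.372 × 1 = 17.372 kPa
q_ult = 575.99 + 17.372 = 593.36 kPa.
q_all = 593.36 / 2.5 = 237.34 kPa.

q_all ≈ 240 kPa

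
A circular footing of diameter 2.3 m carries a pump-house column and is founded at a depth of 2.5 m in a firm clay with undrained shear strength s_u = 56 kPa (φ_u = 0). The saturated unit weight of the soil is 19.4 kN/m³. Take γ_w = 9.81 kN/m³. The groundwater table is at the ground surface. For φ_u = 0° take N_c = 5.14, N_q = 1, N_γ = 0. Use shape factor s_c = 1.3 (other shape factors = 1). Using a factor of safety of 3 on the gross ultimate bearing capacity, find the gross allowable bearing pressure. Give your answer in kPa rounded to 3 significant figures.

Water table at ground surface, so effective unit weight γ' = 19.4 − 9.81 = 9.59 kN/m³ is used throughout; overburden q = 9.59 × 2.5 = 23.975 kPa.
Cohesion term c·N_c·s_c = 56 × 5.14 × 1.3 = 374.19 kPa; surcharge term q·N_q = 23.975 × 1 = 23.975 kPa.
q_ult = 374.19 + 23.975 = 398.17 kPa.
q_all = 398.17 / 3 = 132.72 kPa.

q_all ≈ 133 kPa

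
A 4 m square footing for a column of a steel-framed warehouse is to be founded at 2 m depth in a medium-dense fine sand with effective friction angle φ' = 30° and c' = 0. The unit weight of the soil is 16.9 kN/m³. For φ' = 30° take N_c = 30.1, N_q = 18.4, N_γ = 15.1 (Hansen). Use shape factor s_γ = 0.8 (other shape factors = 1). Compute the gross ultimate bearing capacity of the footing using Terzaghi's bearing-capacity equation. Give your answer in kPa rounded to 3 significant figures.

q_ult ≈ 1030 kPa

q = γ·D_f = 16.9 × 2 = 33.8 kPa.
q·N_q = 33.8 × 18.4 = 621.92 kPa
0.5·γ·B·N_γ·s_γ = 0.5 × 16.9 × 4 × 15.1 × 0.8 = 408.3 kPa
q_ult = 621.92 + 408.3 = 1030.2 kPa.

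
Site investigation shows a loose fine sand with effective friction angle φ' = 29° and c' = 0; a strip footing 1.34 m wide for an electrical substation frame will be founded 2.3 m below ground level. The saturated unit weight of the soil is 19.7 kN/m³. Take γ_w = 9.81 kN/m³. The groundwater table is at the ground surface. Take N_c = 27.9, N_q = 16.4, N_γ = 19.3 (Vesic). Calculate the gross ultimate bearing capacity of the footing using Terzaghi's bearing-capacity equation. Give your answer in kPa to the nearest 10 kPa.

q_ult ≈ 500 kPa

Water table at ground surface, so effective unit weight γ' = 19.7 − 9.81 = 9.89 kN/m³ is used throughout; overburden q = 9.89 × 2.3 = 22.747 kPa; the same γ' applies in the ½γBN_γ term.
Surcharge term q·N_q = 22.747 × 16.4 = 373.05 kPa; self-weight term 0.5·γ·B·N_γ = 0.5 × 9.89 × 1.34 × 19.3 = 127.89 kPa.
q_ult = 373.05 + 127.89 = 500.94 kPa.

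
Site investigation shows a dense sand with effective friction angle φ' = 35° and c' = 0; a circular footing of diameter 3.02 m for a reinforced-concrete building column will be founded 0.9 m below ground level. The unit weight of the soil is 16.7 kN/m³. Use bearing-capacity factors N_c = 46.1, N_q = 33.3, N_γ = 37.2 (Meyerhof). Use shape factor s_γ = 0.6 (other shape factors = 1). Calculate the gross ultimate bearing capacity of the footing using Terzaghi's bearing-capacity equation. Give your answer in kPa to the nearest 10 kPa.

q = γ·D_f = 16.7 × 0.9 = 15.03 kPa.
q·N_q = 15.03 × 33.3 = 500.5 kPa
0.5·γ·B·N_γ·s_γ = 0.5 × 16.7 × 3.02 × 37.2 × 0.6 = 562.84 kPa
q_ult = 500.5 + 562.84 = 1063.3 kPa.

q_ult ≈ 1060 kPa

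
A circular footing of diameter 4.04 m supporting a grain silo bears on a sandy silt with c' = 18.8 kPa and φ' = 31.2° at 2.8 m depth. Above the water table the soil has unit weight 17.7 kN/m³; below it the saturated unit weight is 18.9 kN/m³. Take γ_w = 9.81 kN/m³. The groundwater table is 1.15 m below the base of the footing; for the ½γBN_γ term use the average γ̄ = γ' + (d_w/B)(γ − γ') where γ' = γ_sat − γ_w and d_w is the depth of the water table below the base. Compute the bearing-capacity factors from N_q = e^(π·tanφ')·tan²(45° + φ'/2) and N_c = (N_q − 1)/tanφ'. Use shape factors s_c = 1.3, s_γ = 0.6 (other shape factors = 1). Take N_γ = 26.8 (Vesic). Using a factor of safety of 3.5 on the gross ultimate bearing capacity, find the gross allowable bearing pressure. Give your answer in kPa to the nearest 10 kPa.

N_q = e^(π·tan31.2°)·tan²(60.6°) = 21.11; N_c = (N_q − 1)/tanφ' = 33.21.
q = γ·D_f = 17.7 × 2.8 = 49.56 kPa.
γ' = 9.09 kN/m³; averaging over the depth B below the base, γ̄ = γ' + (d_w/B)(γ − γ') = 11.541 kN/m³.
c·N_c·s_c = 18.8 × 33.211 × 1.3 = 811.67 kPa
q·N_q = 49.56 × 21.113 = 1046.4 kPa
0.5·γ·B·N_γ·s_γ = 0.5 × 11.541 × 4.04 × 26.8 × 0.6 = 374.87 kPa
q_ult = 811.67 + 1046.4 + 374.87 = 2232.9 kPa.
q_all = 2232.9 / 3.5 = 637.97 kPa.

q_all ≈ 640 kPa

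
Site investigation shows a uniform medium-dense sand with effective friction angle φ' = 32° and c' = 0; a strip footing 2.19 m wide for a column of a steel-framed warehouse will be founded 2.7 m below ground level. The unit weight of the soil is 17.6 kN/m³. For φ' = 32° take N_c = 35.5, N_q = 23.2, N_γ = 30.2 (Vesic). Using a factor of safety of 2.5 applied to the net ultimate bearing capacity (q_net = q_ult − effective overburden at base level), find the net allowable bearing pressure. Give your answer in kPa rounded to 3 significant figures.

q = γ·D_f = 17.6 × 2.7 = 47.52 kPa.
q·N_q = 47.52 × 23.2 = 1102.5 kPa
0.5·γ·B·N_γ = 0.5 × 17.6 × 2.19 × 30.2 = 582.01 kPa
q_ult = 1102.5 + 582.01 = 1684.5 kPa.
Net ultimate: q_net = 1684.5 − 47.52 = 1637 kPa.
q_all(net) = 1637 / 2.5 = 654.78 kPa.

q_all(net) ≈ 655 kPa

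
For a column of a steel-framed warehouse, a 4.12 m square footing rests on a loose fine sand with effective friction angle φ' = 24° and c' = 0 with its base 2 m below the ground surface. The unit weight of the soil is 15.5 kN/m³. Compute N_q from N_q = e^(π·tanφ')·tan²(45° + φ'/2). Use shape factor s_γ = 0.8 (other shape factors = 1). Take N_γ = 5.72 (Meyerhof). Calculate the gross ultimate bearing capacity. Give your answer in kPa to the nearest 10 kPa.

tan24° = 0.4452, so N_q = e^(π×0.4452)·tan²(57°) = 4.05 × 2.371 = 9.6.
Overburden at base level: q = 15.5 × 2 = 31 kPa.
Surcharge term q·N_q = 31 × 9.6034 = 297.71 kPa; self-weight term 0.5·γ·B·N_γ·s_γ = 0.5 × 15.5 × 4.12 × 5.72 × 0.8 = 146.11 kPa.
q_ult = 297.71 + 146.11 = 443.82 kPa.

q_ult ≈ 440 kPa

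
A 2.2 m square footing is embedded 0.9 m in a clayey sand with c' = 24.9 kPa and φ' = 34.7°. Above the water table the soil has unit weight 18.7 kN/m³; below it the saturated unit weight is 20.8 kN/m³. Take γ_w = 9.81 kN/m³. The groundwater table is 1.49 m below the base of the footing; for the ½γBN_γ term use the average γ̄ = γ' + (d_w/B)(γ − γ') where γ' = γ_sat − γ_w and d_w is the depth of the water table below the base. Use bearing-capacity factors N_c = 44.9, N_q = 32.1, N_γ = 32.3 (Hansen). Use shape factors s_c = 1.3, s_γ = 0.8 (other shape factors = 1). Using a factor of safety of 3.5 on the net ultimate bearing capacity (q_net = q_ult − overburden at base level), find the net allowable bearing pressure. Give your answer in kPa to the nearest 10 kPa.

Overburden at base level: q = 18.7 × 0.9 = 16.83 kPa.
The water table is 1.49 m below the base (< B = 2.2 m), so the ½γBN_γ term uses γ̄ = γ' + (d_w/B)(γ − γ') = 10.99 + (1.49/2.2)(18.7 − 10.99) = 16.212 kN/m³.
Cohesion term c·N_c·s_c = 24.9 × 44.9 × 1.3 = 1453.4 kPa; surcharge term q·N_q = 16.83 × 32.1 = 540.24 kPa; self-weight term 0.5·γ·B·N_γ·s_γ = 0.5 × 16.212 × 2.2 × 32.3 × 0.8 = 460.8 kPa.
q_ult = 1453.4 + 540.24 + 460.8 = 2454.5 kPa.
q_net = 2454.5 − 16.83 = 2437.6 kPa.
q_all(net) = 2437.6 / 3.5 = 696.47 kPa.

q_all(net) ≈ 700 kPa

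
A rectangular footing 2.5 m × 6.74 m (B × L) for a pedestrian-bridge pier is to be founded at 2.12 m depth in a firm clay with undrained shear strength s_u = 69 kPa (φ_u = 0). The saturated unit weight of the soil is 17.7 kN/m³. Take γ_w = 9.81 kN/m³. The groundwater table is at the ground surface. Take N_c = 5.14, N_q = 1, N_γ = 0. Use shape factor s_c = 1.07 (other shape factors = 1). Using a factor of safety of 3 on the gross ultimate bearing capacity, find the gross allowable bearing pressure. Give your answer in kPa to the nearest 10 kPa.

q_all ≈ 130 kPa

γ' = 17.7 − 9.81 = 7.89 kN/m³ (submerged throughout). q = 7.89 × 2.12 = 16.727 kPa.
c·N_c·s_c = 69 × 5.14 × 1.07 = 379.49 kPa
q·N_q = 16.727 × 1 = 16.727 kPa
q_ult = 379.49 + 16.727 = 396.21 kPa.
q_all = 396.21 / 3 = 132.07 kPa.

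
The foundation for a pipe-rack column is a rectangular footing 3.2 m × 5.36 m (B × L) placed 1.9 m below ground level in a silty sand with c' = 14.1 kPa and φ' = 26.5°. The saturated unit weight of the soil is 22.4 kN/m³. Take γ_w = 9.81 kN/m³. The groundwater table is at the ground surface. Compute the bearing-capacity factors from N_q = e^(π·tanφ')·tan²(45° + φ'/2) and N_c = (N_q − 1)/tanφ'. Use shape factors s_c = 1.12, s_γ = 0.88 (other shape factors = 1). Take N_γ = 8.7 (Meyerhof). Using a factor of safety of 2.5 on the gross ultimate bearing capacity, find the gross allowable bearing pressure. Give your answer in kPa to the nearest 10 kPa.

q_all ≈ 330 kPa

N_q = e^(π·tan26.5°)·tan²(58.25°) = 12.51; N_c = (N_q − 1)/tanφ' = 23.08.
Water table at ground surface, so effective unit weight γ' = 22.4 − 9.81 = 12.59 kN/m³ is used throughout; overburden q = 12.59 × 1.9 = 23.921 kPa; the same γ' applies in the ½γBN_γ term.
Cohesion term c·N_c·s_c = 14.1 × 23.078 × 1.12 = 364.45 kPa; surcharge term q·N_q = 23.921 × 12.506 = 299.16 kPa; self-weight term 0.5·γ·B·N_γ·s_γ = 0.5 × 12.59 × 3.2 × 8.7 × 0.88 = 154.22 kPa.
q_ult = 364.45 + 299.16 + 154.22 = 817.83 kPa.
q_all = 817.83 / 2.5 = 327.13 kPa.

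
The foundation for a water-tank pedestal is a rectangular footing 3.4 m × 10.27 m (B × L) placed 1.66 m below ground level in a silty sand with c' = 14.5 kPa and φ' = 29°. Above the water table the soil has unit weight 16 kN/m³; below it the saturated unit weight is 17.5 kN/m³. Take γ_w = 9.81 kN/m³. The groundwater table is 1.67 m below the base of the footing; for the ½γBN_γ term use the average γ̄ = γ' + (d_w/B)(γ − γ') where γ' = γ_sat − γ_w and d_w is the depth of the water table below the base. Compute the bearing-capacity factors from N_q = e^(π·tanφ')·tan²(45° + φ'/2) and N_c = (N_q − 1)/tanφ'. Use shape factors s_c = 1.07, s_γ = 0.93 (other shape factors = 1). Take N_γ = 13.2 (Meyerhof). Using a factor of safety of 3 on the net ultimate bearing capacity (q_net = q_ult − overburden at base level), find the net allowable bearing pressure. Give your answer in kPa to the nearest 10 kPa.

N_q = e^(π·tan29°)·tan²(59.5°) = 16.44; N_c = (N_q − 1)/tanφ' = 27.86.
q = γ·D_f = 16 × 1.66 = 26.56 kPa.
γ' = 7.69 kN/m³; averaging over the depth B below the base, γ̄ = γ' + (d_w/B)(γ − γ') = 11.772 kN/m³.
c·N_c·s_c = 14.5 × 27.86 × 1.07 = 432.26 kPa
q·N_q = 26.56 × 16.443 = 436.73 kPa
0.5·γ·B·N_γ·s_γ = 0.5 × 11.772 × 3.4 × 13.2 × 0.93 = 245.67 kPa
q_ult = 432.26 + 436.73 + 245.67 = 1114.7 kPa.
q_net = 1114.7 − 26.56 = 1088.1 kPa.
q_all(net) = 1088.1 / 3 = 362.7 kPa.

q_all(net) ≈ 360 kPa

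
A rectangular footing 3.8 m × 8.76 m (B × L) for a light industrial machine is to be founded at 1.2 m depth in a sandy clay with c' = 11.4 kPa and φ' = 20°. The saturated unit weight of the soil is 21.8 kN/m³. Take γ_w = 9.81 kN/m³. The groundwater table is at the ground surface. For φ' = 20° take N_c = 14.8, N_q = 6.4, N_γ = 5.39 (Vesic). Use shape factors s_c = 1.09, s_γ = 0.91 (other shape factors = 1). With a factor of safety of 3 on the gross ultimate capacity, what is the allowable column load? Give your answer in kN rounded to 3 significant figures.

P_all ≈ 4300 kN

γ' = 21.8 − 9.81 = 11.99 kN/m³ (submerged throughout). q = 11.99 × 1.2 = 14.388 kPa; the same γ' applies in the ½γBN_γ term.
c·N_c·s_c = 11.4 × 14.8 × 1.09 = 183.9 kPa
q·N_q = 14.388 × 6.4 = 92.083 kPa
0.5·γ·B·N_γ·s_γ = 0.5 × 11.99 × 3.8 × 5.39 × 0.91 = 111.74 kPa
q_ult = 183.9 + 92.083 + 111.74 = 387.73 kPa.
Gross allowable pressure q_all = 387.73 / 3 = 129.24 kPa.
Footing area = 33.288 m², so allowable column load = 129.24 × 33.288 = 4302.2 kN.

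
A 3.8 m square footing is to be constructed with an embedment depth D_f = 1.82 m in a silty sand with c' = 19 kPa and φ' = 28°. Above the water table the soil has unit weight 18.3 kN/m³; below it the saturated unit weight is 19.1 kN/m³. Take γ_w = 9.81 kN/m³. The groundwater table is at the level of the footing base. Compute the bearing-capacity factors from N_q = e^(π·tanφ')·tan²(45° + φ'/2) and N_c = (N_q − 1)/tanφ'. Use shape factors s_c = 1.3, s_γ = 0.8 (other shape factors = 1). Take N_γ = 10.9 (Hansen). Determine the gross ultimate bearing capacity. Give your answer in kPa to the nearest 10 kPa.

tan28° = 0.5317, so N_q = e^(π×0.5317)·tan²(59°) = 5.314 × 2.77 = 14.72.
N_c = (14.72 − 1)/tan28° = 25.8.
q = γ·D_f = 18.3 × 1.82 = 33.306 kPa.
For the ½γBN_γ term take γ' = 19.1 − 9.81 = 9.29 kN/m³ (soil below base is submerged).
c·N_c·s_c = 19 × 25.803 × 1.3 = 637.34 kPa
q·N_q = 33.306 × 14.72 = 490.26 kPa
0.5·γ·B·N_γ·s_γ = 0.5 × 9.29 × 3.8 × 10.9 × 0.8 = 153.92 kPa
q_ult = 637.34 + 490.26 + 153.92 = 1281.5 kPa.

q_ult ≈ 1280 kPa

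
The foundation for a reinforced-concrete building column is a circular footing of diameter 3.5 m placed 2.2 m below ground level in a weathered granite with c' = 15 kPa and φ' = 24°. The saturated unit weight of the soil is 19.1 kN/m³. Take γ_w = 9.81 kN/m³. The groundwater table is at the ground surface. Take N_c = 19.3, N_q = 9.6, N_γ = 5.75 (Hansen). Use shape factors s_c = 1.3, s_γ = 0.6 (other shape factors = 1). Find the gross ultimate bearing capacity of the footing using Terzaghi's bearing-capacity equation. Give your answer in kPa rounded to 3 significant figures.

Water table at ground surface, so effective unit weight γ' = 19.1 − 9.81 = 9.29 kN/m³ is used throughout; overburden q = 9.29 × 2.2 = 20.438 kPa; the same γ' applies in the ½γBN_γ term.
Cohesion term c·N_c·s_c = 15 × 19.3 × 1.3 = 376.35 kPa; surcharge term q·N_q = 20.438 × 9.6 = 196.2 kPa; self-weight term 0.5·γ·B·N_γ·s_γ = 0.5 × 9.29 × 3.5 × 5.75 × 0.6 = 56.088 kPa.
q_ult = 376.35 + 196.2 + 56.088 = 628.64 kPa.

q_ult ≈ 629 kPa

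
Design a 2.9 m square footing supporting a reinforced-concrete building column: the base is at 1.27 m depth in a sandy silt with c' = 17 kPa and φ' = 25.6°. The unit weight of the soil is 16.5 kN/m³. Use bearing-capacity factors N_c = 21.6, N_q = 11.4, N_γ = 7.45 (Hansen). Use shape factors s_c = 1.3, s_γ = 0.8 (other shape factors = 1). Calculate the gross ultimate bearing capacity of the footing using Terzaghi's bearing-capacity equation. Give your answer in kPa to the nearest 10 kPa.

q = γ·D_f = 16.5 × 1.27 = 20.955 kPa.
c·N_c·s_c = 17 × 21.6 × 1.3 = 477.36 kPa
q·N_q = 20.955 × 11.4 = 238.89 kPa
0.5·γ·B·N_γ·s_γ = 0.5 × 16.5 × 2.9 × 7.45 × 0.8 = 142.59 kPa
q_ult = 477.36 + 238.89 + 142.59 = 858.84 kPa.

q_ult ≈ 860 kPa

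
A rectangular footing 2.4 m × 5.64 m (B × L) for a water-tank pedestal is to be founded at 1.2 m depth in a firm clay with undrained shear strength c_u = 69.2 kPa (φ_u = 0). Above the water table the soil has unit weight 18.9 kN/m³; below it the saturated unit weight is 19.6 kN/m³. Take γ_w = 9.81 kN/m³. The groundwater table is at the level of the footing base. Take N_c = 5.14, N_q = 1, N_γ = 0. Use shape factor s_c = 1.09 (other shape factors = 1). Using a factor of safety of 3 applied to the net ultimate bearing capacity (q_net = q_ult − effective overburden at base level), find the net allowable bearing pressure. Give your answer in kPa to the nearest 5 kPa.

Effective surcharge at the founding depth q = γ·D_f = 18.9 × 1.2 = 22.68 kPa.
q_ult = c·N_c·s_c + q·N_q
     = 69.2 × 5.14 × 1.09 + 22.68 × 1
     = 387.7 + 22.68 = 410.38 kPa.
Net ultimate: q_net = 410.38 − 22.68 = 387.7 kPa.
q_all(net) = 387.7 / 3 = 129.23 kPa.

q_all(net) ≈ 130 kPa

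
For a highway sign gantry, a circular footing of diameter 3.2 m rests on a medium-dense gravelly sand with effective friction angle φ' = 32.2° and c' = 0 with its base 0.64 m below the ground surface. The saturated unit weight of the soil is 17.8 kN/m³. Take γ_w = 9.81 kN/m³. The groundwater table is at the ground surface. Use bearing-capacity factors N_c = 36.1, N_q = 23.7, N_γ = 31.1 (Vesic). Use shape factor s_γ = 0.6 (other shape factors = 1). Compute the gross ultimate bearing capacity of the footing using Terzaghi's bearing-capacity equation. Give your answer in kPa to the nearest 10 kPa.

q_ult ≈ 360 kPa

γ' = 17.8 − 9.81 = 7.99 kN/m³ (submerged throughout). q = 7.99 × 0.64 = 5.1136 kPa; the same γ' applies in the ½γBN_γ term.
q·N_q = 5.1136 × 23.7 = 121.19 kPa
0.5·γ·B·N_γ·s_γ = 0.5 × 7.99 × 3.2 × 31.1 × 0.6 = 238.55 kPa
q_ult = 121.19 + 238.55 = 359.74 kPa.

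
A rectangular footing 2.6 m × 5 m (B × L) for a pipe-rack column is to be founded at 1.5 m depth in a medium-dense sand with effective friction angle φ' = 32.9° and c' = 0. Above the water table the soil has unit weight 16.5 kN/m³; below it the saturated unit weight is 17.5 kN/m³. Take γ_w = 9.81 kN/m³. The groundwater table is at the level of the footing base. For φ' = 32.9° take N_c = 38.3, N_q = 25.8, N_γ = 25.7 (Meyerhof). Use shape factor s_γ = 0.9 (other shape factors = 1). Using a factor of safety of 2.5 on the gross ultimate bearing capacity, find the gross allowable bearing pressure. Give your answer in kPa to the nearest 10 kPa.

q = γ·D_f = 16.5 × 1.5 = 24.75 kPa.
For the ½γBN_γ term take γ' = 17.5 − 9.81 = 7.69 kN/m³ (soil below base is submerged).
q·N_q = 24.75 × 25.8 = 638.55 kPa
0.5·γ·B·N_γ·s_γ = 0.5 × 7.69 × 2.6 × 25.7 × 0.9 = 231.23 kPa
q_ult = 638.55 + 231.23 = 869.78 kPa.
q_all = 869.78 / 2.5 = 347.91 kPa.

q_all ≈ 350 kPa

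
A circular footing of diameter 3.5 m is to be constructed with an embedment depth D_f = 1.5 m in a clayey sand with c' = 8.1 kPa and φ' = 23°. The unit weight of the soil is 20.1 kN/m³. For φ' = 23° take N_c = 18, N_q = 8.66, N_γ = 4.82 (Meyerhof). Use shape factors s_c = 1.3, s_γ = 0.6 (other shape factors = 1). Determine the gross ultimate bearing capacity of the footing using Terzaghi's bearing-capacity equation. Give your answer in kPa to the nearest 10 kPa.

q_ult ≈ 550 kPa

Effective surcharge at the founding depth q = γ·D_f = 20.1 × 1.5 = 30.15 kPa.
q_ult = c·N_c·s_c + q·N_q + 0.5·γ·B·N_γ·s_γ
     = 8.1 × 18 × 1.3 + 30.15 × 8.66 + 0.5 × 20.1 × 3.5 × 4.82 × 0.6
     = 189.54 + 261.1 + 101.73 = 552.37 kPa.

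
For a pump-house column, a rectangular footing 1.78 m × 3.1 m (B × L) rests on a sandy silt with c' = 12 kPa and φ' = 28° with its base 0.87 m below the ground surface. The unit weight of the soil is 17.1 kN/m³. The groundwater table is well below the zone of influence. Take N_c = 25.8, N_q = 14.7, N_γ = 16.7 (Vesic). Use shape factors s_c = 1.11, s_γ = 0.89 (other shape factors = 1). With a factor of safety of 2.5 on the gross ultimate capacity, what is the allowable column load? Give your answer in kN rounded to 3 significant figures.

P_all ≈ 1740 kN

q = γ·D_f = 17.1 × 0.87 = 14.877 kPa.
c·N_c·s_c = 12 × 25.8 × 1.11 = 343.66 kPa
q·N_q = 14.877 × 14.7 = 218.69 kPa
0.5·γ·B·N_γ·s_γ = 0.5 × 17.1 × 1.78 × 16.7 × 0.89 = 226.2 kPa
q_ult = 343.66 + 218.69 + 226.2 = 788.55 kPa.
Gross allowable pressure q_all = 788.55 / 2.5 = 315.42 kPa.
Footing area = 5.518 m², so allowable column load = 315.42 × 5.518 = 1740.5 kN.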